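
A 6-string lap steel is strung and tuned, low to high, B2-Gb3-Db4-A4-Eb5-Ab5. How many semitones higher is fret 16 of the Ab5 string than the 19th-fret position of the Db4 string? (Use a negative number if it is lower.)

Ab5 at fret 16 → C7 (MIDI 96); Db4 at fret 19 → Ab5 (MIDI 80).
96 − 80 = 16, so the two pitches are 16 semitones apart.

16 semitones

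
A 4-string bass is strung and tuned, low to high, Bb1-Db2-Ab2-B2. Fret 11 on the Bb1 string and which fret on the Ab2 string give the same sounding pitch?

Bb1 at fret 11 is Bb1 + 11 semitones = A2.
The open Ab2 string is 10 semitones above the open Bb1, so the same pitch on the Ab2 string lies at fret 11 − 10 = 1.

1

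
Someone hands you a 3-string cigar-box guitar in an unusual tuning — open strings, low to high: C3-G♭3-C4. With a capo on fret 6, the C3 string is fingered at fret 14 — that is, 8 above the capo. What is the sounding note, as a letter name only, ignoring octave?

The capo raises the open C3 by 6 semitones to G♭3; fretting 8 more gives C3 + 6 + 8 = C3 + 14 semitones, landing on D.

D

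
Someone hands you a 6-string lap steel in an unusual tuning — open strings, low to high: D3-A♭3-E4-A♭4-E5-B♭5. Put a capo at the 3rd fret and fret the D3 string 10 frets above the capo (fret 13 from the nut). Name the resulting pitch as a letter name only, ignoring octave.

The capo raises the open D3 by 3 semitones to F3; fretting 10 more gives D3 + 3 + 10 = D3 + 13 semitones, landing on E♭.
(Also written D♯.)

E♭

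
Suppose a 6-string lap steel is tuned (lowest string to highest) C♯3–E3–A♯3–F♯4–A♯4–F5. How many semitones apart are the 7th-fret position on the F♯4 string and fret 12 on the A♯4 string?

F♯4 at fret 7 → C♯5 (MIDI 73); A♯4 at fret 12 → A♯5 (MIDI 82).
73 − 82 = -9, so the two pitches are 9 semitones apart, with A♯5 the higher.

9 semitones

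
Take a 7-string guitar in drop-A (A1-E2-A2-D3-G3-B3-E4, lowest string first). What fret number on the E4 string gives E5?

E5 is 12 semitones above the open E4 (E–F–F#–G–…–D–D#–E), so it sits at fret 12.

12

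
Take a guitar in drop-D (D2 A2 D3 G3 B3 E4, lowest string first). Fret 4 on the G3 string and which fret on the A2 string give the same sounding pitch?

Fret 4 on G3 is MIDI 55 + 4 = 59 (B3). On the A2 string (open MIDI 45), that pitch is 59 − 45 = fret 14.

14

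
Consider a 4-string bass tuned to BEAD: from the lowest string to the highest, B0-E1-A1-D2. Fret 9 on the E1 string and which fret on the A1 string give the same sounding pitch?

Fret 9 on E1 is MIDI 28 + 9 = 37 (C#2). On the A1 string (open MIDI 33), that pitch is 37 − 33 = fret 4.

4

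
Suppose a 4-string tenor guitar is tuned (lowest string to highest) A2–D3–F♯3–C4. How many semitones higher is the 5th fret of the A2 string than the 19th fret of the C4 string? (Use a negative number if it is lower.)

-29 semitones

A2 at fret 5 → D3 (MIDI 50); C4 at fret 19 → G5 (MIDI 79).
50 − 79 = -29, so the two pitches are 29 semitones apart.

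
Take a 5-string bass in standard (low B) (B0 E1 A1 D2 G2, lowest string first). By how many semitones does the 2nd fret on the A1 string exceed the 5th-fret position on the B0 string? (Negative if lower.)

7 semitones

A1 at fret 2 → B1 (MIDI 35); B0 at fret 5 → E1 (MIDI 28).
35 − 28 = 7, so the two pitches are 7 semitones apart.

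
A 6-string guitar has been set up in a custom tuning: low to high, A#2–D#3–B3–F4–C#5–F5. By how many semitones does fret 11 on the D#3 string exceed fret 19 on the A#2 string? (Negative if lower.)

-3 semitones

D#3 at fret 11 → D4 (MIDI 62); A#2 at fret 19 → F4 (MIDI 65).
62 − 65 = -3, so the two pitches are 3 semitones apart.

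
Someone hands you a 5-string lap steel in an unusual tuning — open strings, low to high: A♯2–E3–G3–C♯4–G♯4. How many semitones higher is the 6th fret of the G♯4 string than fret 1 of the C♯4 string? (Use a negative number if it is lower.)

G♯4 at fret 6 → D5 (MIDI 74); C♯4 at fret 1 → D4 (MIDI 62).
74 − 62 = 12, so the two pitches are 12 semitones apart.

12 semitones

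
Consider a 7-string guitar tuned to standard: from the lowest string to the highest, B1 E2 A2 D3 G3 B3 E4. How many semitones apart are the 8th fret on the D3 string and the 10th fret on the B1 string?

13 semitones

D3 at fret 8 → A♯3 (MIDI 58); B1 at fret 10 → A2 (MIDI 45).
58 − 45 = 13, so the two pitches are 13 semitones apart, with A♯3 the higher.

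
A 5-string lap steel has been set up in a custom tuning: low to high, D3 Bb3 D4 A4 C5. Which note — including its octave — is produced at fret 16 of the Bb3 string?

Bb3 is MIDI 58. Adding 16 gives 74, which is D5.

D5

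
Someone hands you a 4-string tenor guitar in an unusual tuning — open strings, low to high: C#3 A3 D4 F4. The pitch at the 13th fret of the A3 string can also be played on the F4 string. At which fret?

5

Fret 13 on A3 is MIDI 57 + 13 = 70 (A#4). On the F4 string (open MIDI 65), that pitch is 70 − 65 = fret 5.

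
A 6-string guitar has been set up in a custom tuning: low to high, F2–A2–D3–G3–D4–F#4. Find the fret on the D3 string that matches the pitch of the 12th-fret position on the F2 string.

Fret 12 on F2 is MIDI 41 + 12 = 53 (F3). On the D3 string (open MIDI 50), that pitch is 53 − 50 = fret 3.

3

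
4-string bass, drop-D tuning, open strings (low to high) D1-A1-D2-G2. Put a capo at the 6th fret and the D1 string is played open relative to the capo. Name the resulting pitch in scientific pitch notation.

The capo raises the open D1 by 6 semitones to G#1; fretting 0 more gives D1 + 6 + 0 = D1 + 6 semitones = G#1.
(Also written Ab.)

G#1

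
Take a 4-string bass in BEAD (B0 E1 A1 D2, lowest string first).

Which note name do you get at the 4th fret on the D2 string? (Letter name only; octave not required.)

The open D2 string plus 4 semitones: D–D#–E–F–F#.
(Equivalently spelled Gb.)

F#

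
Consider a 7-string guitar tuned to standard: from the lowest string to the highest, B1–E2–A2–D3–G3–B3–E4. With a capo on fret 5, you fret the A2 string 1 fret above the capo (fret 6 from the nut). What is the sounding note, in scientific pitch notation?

D♯3

The capo raises the open A2 by 5 semitones to D3; fretting 1 more gives A2 + 5 + 1 = A2 + 6 semitones = D♯3.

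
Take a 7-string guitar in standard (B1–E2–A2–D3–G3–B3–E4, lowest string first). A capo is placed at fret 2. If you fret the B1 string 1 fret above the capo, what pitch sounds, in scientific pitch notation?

The capo raises the open B1 by 2 semitones to C#2; fretting 1 more gives B1 + 2 + 1 = B1 + 3 semitones = D2.

D2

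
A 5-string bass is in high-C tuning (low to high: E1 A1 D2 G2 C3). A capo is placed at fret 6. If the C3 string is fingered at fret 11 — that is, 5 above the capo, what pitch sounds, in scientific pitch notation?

The capo raises the open C3 by 6 semitones to F♯3; fretting 5 more gives C3 + 6 + 5 = C3 + 11 semitones = B3.

B3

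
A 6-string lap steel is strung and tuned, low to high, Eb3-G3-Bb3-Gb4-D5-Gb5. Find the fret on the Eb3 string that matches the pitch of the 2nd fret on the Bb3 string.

9

Bb3 at fret 2 is Bb3 + 2 semitones = C4.
The open Eb3 string is 7 semitones below the open Bb3, so the same pitch on the Eb3 string lies at fret 2 + 7 = 9.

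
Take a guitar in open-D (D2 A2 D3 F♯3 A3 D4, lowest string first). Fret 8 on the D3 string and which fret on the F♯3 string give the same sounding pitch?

4

D3 at fret 8 is D3 + 8 semitones = A♯3.
The open F♯3 string is 4 semitones above the open D3, so the same pitch on the F♯3 string lies at fret 8 − 4 = 4.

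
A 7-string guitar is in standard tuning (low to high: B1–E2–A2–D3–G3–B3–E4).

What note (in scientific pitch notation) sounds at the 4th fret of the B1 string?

D♯2

Each fret is one semitone, so B1 + 4 = D♯2.
(Equivalently spelled E♭2.)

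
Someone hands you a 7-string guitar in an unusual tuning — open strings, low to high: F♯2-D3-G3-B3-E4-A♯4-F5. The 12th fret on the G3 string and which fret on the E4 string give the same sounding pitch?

3

Fret 12 on G3 is MIDI 55 + 12 = 67 (G4). On the E4 string (open MIDI 64), that pitch is 67 − 64 = fret 3.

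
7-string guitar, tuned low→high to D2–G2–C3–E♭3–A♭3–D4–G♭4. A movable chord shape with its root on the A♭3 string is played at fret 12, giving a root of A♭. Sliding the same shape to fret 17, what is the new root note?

D♭

Moving from fret 12 to fret 17 shifts the root by 5 semitones.
A♭ up 5 semitones is D♭.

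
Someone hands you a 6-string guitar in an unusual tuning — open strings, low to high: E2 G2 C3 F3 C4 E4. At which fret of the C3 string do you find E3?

E3 is 4 semitones above the open C3 (C–C#–D–D#–E), so it sits at fret 4.

4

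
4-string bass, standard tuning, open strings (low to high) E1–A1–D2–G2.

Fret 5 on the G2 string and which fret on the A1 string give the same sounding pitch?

G2 at fret 5 is G2 + 5 semitones = C3.
The open A1 string is 10 semitones below the open G2, so the same pitch on the A1 string lies at fret 5 + 10 = 15.

15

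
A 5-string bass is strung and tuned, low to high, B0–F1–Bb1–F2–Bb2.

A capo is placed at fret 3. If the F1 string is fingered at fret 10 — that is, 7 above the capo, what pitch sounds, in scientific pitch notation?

Eb2

The capo raises the open F1 by 3 semitones to Ab1; fretting 7 more gives F1 + 3 + 7 = F1 + 10 semitones = Eb2.
(Also written D#.)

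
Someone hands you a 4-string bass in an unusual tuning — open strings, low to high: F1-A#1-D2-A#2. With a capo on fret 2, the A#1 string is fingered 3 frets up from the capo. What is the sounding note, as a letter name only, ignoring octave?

The capo raises the open A#1 by 2 semitones to C2; fretting 3 more gives A#1 + 2 + 3 = A#1 + 5 semitones, landing on D#.

D#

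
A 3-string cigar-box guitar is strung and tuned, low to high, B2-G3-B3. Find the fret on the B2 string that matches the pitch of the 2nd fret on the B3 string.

14

Fret 2 on B3 is MIDI 59 + 2 = 61 (C♯4). On the B2 string (open MIDI 47), that pitch is 61 − 47 = fret 14.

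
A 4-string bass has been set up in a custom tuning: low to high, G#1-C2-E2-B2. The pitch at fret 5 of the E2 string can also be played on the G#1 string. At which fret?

13

Fret 5 on E2 is MIDI 40 + 5 = 45 (A2). On the G#1 string (open MIDI 32), that pitch is 45 − 32 = fret 13.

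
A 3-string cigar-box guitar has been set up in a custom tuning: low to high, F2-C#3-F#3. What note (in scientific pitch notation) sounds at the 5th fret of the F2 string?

The open F2 string plus 5 semitones: F–F#–G–G#–A–A#.
No B→C boundary is crossed, so the octave stays at 2.

A#2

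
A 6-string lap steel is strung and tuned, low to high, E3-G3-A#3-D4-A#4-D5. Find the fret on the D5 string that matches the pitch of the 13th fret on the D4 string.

D4 at fret 13 is D4 + 13 semitones = D#5.
The open D5 string is 12 semitones above the open D4, so the same pitch on the D5 string lies at fret 13 − 12 = 1.

1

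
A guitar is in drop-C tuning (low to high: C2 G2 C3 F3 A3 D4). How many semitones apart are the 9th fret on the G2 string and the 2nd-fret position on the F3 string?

G2 at fret 9 → E3 (MIDI 52); F3 at fret 2 → G3 (MIDI 55).
52 − 55 = -3, so the two pitches are 3 semitones apart, with G3 the higher.

3 semitones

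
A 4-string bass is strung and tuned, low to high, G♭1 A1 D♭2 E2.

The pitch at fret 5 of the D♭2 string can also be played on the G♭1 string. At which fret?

D♭2 at fret 5 is D♭2 + 5 semitones = G♭2.
The open G♭1 string is 7 semitones below the open D♭2, so the same pitch on the G♭1 string lies at fret 5 + 7 = 12.

12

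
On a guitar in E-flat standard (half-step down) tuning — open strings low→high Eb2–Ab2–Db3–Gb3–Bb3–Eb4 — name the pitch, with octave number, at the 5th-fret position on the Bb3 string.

Eb4

Each fret is one semitone, so Bb3 + 5 = Eb4.
(Equivalently spelled D#4.)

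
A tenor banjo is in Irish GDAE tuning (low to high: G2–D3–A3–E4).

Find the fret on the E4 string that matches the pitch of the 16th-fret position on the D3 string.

Fret 16 on D3 is MIDI 50 + 16 = 66 (F#4). On the E4 string (open MIDI 64), that pitch is 66 − 64 = fret 2.

2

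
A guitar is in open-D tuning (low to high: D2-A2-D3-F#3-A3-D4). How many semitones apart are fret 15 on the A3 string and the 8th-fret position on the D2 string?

A3 at fret 15 → C5 (MIDI 72); D2 at fret 8 → A#2 (MIDI 46).
72 − 46 = 26, so the two pitches are 26 semitones apart, with C5 the higher.

26 semitones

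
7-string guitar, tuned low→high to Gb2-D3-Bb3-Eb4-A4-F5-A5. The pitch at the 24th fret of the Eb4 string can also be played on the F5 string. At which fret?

Fret 24 on Eb4 is MIDI 63 + 24 = 87 (Eb6). On the F5 string (open MIDI 77), that pitch is 87 − 77 = fret 10.

10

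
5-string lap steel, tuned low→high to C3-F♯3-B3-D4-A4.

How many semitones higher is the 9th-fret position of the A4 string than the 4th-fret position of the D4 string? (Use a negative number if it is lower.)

12 semitones

A4 at fret 9 → F♯5 (MIDI 78); D4 at fret 4 → F♯4 (MIDI 66).
78 − 66 = 12, so the two pitches are 12 semitones apart.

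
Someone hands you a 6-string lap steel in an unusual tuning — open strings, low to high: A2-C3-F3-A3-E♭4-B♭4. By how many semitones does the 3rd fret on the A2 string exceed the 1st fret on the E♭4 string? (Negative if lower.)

-16 semitones

A2 at fret 3 → C3 (MIDI 48); E♭4 at fret 1 → E4 (MIDI 64).
48 − 64 = -16, so the two pitches are 16 semitones apart.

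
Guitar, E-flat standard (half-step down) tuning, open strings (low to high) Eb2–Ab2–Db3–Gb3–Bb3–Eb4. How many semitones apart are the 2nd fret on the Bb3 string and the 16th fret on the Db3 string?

Bb3 at fret 2 → C4 (MIDI 60); Db3 at fret 16 → F4 (MIDI 65).
60 − 65 = -5, so the two pitches are 5 semitones apart, with F4 the higher.

5 semitones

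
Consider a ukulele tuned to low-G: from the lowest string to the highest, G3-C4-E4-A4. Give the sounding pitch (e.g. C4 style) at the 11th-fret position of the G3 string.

G3 is MIDI 55. Adding 11 gives 66, which is F#4.
(Equivalently spelled Gb4.)

F#4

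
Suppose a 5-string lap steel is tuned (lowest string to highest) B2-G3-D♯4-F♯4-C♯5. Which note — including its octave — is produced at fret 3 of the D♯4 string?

The open D♯4 string plus 3 semitones: D#–E–F–F#.
No B→C boundary is crossed, so the octave stays at 4.

F♯4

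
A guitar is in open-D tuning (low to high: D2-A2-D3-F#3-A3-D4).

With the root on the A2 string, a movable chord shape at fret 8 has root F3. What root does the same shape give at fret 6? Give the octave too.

D#3

Moving from fret 8 to fret 6 shifts the root by -2 semitones.
F3 down 2 semitones is D#3.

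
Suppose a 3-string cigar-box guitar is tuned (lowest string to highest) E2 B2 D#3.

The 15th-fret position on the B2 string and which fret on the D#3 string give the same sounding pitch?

Fret 15 on B2 is MIDI 47 + 15 = 62 (D4). On the D#3 string (open MIDI 51), that pitch is 62 − 51 = fret 11.

11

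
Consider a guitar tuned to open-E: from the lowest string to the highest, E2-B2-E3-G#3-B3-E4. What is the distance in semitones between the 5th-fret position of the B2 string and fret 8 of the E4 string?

B2 at fret 5 → E3 (MIDI 52); E4 at fret 8 → C5 (MIDI 72).
52 − 72 = -20, so the two pitches are 20 semitones apart, with C5 the higher.

20 semitones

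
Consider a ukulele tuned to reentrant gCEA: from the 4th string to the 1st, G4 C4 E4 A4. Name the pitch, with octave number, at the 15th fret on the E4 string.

G5

E4 is MIDI 64. Adding 15 gives 79, which is G5.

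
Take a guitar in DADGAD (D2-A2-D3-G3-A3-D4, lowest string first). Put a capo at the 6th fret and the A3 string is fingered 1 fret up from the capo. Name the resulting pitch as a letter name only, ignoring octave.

E

The capo raises the open A3 by 6 semitones to D#4; fretting 1 more gives A3 + 6 + 1 = A3 + 7 semitones, landing on E.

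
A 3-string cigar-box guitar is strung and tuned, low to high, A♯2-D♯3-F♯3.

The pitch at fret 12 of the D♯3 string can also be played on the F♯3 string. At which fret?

9

D♯3 at fret 12 is D♯3 + 12 semitones = D♯4.
The open F♯3 string is 3 semitones above the open D♯3, so the same pitch on the F♯3 string lies at fret 12 − 3 = 9.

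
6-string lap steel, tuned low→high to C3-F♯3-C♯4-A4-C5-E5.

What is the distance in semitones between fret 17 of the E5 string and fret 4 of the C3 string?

E5 at fret 17 → A6 (MIDI 93); C3 at fret 4 → E3 (MIDI 52).
93 − 52 = 41, so the two pitches are 41 semitones apart, with A6 the higher.

41 semitones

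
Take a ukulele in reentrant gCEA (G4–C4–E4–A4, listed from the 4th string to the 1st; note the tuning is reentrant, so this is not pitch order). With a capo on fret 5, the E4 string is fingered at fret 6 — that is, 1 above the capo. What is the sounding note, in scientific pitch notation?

The capo raises the open E4 by 5 semitones to A4; fretting 1 more gives E4 + 5 + 1 = E4 + 6 semitones = A#4.

A#4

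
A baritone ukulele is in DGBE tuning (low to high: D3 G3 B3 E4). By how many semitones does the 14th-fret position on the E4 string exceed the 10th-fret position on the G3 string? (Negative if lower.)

E4 at fret 14 → F#5 (MIDI 78); G3 at fret 10 → F4 (MIDI 65).
78 − 65 = 13, so the two pitches are 13 semitones apart.

13 semitones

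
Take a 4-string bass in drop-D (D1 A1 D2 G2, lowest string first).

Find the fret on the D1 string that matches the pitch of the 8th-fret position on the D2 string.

20

Fret 8 on D2 is MIDI 38 + 8 = 46 (A#2). On the D1 string (open MIDI 26), that pitch is 46 − 26 = fret 20.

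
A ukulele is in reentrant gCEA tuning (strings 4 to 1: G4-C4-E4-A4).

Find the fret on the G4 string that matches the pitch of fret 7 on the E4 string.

4

E4 at fret 7 is E4 + 7 semitones = B4.
The open G4 string is 3 semitones above the open E4, so the same pitch on the G4 string lies at fret 7 − 3 = 4.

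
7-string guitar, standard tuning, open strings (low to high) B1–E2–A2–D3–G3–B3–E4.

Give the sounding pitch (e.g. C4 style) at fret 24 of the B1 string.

The open B1 string plus 24 semitones: B–C–C#–D–…–A–A#–B.
The walk passes from B into C 2 times, so the octave number goes from 1 to 3.

B3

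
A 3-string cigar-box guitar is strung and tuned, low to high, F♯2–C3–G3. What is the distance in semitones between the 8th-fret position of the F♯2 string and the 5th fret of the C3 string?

F♯2 at fret 8 → D3 (MIDI 50); C3 at fret 5 → F3 (MIDI 53).
50 − 53 = -3, so the two pitches are 3 semitones apart, with F3 the higher.

3 semitones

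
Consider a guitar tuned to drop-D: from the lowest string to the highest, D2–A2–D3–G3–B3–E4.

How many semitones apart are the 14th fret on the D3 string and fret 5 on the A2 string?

14 semitones

D3 at fret 14 → E4 (MIDI 64); A2 at fret 5 → D3 (MIDI 50).
64 − 50 = 14, so the two pitches are 14 semitones apart, with E4 the higher.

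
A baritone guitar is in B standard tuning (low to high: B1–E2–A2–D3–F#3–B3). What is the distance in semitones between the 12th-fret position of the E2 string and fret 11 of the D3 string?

9 semitones

E2 at fret 12 → E3 (MIDI 52); D3 at fret 11 → C#4 (MIDI 61).
52 − 61 = -9, so the two pitches are 9 semitones apart, with C#4 the higher.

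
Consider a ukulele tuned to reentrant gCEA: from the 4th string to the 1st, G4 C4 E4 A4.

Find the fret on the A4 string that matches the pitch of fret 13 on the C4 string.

4

C4 at fret 13 is C4 + 13 semitones = C#5.
The open A4 string is 9 semitones above the open C4, so the same pitch on the A4 string lies at fret 13 − 9 = 4.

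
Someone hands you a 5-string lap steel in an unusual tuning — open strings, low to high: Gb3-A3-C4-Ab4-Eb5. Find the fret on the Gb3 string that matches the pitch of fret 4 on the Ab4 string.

Ab4 at fret 4 is Ab4 + 4 semitones = C5.
The open Gb3 string is 14 semitones below the open Ab4, so the same pitch on the Gb3 string lies at fret 4 + 14 = 18.

18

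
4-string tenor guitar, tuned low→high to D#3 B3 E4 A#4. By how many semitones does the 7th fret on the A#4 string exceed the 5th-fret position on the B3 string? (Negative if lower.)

A#4 at fret 7 → F5 (MIDI 77); B3 at fret 5 → E4 (MIDI 64).
77 − 64 = 13, so the two pitches are 13 semitones apart.

13 semitones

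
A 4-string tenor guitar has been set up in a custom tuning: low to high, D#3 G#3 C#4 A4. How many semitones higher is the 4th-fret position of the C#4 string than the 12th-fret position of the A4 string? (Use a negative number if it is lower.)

-16 semitones

C#4 at fret 4 → F4 (MIDI 65); A4 at fret 12 → A5 (MIDI 81).
65 − 81 = -16, so the two pitches are 16 semitones apart.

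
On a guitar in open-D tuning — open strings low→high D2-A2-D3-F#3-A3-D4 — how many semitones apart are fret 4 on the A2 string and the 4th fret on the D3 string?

5 semitones

A2 at fret 4 → C#3 (MIDI 49); D3 at fret 4 → F#3 (MIDI 54).
49 − 54 = -5, so the two pitches are 5 semitones apart, with F#3 the higher.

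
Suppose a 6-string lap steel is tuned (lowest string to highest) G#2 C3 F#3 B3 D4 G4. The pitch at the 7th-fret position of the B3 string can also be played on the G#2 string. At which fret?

22

Fret 7 on B3 is MIDI 59 + 7 = 66 (F#4). On the G#2 string (open MIDI 44), that pitch is 66 − 44 = fret 22.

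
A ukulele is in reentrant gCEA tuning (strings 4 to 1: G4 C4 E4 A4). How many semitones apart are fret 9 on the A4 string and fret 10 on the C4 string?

A4 at fret 9 → F#5 (MIDI 78); C4 at fret 10 → A#4 (MIDI 70).
78 − 70 = 8, so the two pitches are 8 semitones apart, with F#5 the higher.

8 semitones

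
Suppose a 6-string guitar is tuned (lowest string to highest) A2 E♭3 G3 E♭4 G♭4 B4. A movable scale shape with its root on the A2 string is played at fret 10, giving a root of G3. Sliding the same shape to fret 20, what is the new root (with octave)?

F4

Moving from fret 10 to fret 20 shifts the root by 10 semitones.
G3 up 10 semitones is F4.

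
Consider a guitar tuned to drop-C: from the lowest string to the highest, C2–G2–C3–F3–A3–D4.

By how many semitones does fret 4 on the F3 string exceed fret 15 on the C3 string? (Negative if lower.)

F3 at fret 4 → A3 (MIDI 57); C3 at fret 15 → D♯4 (MIDI 63).
57 − 63 = -6, so the two pitches are 6 semitones apart.

-6 semitones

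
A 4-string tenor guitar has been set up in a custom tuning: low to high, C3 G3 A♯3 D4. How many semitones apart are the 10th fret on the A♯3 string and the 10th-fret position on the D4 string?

4 semitones

A♯3 at fret 10 → G♯4 (MIDI 68); D4 at fret 10 → C5 (MIDI 72).
68 − 72 = -4, so the two pitches are 4 semitones apart, with C5 the higher.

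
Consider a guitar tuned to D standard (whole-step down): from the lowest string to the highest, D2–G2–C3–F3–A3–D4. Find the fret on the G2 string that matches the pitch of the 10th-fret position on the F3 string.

Fret 10 on F3 is MIDI 53 + 10 = 63 (D#4). On the G2 string (open MIDI 43), that pitch is 63 − 43 = fret 20.

20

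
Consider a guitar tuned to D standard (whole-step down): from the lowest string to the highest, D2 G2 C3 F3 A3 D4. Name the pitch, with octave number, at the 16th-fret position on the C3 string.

Each fret is one semitone, so C3 + 16 = E4.

E4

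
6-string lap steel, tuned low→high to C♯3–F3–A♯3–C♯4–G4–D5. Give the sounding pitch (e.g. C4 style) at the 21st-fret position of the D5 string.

B6

D5 is MIDI 74. Adding 21 gives 95, which is B6.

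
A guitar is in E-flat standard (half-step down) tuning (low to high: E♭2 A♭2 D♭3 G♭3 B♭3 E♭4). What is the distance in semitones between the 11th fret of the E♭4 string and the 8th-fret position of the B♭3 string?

E♭4 at fret 11 → D5 (MIDI 74); B♭3 at fret 8 → G♭4 (MIDI 66).
74 − 66 = 8, so the two pitches are 8 semitones apart, with D5 the higher.

8 semitones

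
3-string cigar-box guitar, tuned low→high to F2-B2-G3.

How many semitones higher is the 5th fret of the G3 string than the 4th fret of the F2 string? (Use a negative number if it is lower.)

G3 at fret 5 → C4 (MIDI 60); F2 at fret 4 → A2 (MIDI 45).
60 − 45 = 15, so the two pitches are 15 semitones apart.

15 semitones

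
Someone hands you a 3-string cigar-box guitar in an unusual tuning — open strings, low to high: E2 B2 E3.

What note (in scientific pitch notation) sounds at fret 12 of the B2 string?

B3

Each fret is one semitone, so B2 + 12 = B3.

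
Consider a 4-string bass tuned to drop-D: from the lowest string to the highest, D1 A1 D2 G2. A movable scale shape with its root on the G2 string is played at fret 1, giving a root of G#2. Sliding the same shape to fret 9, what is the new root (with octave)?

E3

Moving from fret 1 to fret 9 shifts the root by 8 semitones.
G#2 up 8 semitones is E3.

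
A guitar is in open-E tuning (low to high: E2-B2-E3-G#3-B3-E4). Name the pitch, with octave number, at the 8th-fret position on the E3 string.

C4

The open E3 string plus 8 semitones: E–F–F#–G–G#–A–A#–B–C.
The walk passes from B into C once, so the octave number goes from 3 to 4.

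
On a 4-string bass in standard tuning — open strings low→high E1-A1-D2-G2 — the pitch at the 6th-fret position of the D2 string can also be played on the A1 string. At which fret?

11

D2 at fret 6 is D2 + 6 semitones = G#2.
The open A1 string is 5 semitones below the open D2, so the same pitch on the A1 string lies at fret 6 + 5 = 11.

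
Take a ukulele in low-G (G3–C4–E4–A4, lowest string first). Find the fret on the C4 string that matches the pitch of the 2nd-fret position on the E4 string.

6

E4 at fret 2 is E4 + 2 semitones = F#4.
The open C4 string is 4 semitones below the open E4, so the same pitch on the C4 string lies at fret 2 + 4 = 6.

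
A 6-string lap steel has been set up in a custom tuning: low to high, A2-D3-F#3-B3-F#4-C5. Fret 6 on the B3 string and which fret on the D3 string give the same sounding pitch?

B3 at fret 6 is B3 + 6 semitones = F4.
The open D3 string is 9 semitones below the open B3, so the same pitch on the D3 string lies at fret 6 + 9 = 15.

15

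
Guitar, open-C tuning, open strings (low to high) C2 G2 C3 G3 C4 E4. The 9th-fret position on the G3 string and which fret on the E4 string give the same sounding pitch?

0

G3 at fret 9 is G3 + 9 semitones = E4.
The open E4 string is 9 semitones above the open G3, so the same pitch on the E4 string lies at fret 9 − 9 = 0.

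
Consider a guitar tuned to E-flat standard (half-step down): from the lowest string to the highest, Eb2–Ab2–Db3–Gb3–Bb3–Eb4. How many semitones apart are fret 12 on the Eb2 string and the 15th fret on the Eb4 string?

27 semitones

Eb2 at fret 12 → Eb3 (MIDI 51); Eb4 at fret 15 → Gb5 (MIDI 78).
51 − 78 = -27, so the two pitches are 27 semitones apart, with Gb5 the higher.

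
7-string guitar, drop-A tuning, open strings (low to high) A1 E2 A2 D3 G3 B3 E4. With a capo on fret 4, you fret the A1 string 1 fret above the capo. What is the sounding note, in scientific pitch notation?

D2

The capo raises the open A1 by 4 semitones to C♯2; fretting 1 more gives A1 + 4 + 1 = A1 + 5 semitones = D2.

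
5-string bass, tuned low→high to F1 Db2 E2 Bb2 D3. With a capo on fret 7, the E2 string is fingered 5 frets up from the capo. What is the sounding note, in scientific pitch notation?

The capo raises the open E2 by 7 semitones to B2; fretting 5 more gives E2 + 7 + 5 = E2 + 12 semitones = E3.

E3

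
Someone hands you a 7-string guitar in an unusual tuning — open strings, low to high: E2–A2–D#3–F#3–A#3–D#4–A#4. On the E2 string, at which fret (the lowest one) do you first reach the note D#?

From E2, count semitones up the chromatic scale until reaching D#: E–F–F#–G–…–C#–D–D# — 11 steps.

11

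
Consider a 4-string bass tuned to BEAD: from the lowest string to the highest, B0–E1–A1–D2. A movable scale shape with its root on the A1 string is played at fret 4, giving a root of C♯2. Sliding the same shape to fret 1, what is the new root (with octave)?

A♯1

Moving from fret 4 to fret 1 shifts the root by -3 semitones.
C♯2 down 3 semitones is A♯1.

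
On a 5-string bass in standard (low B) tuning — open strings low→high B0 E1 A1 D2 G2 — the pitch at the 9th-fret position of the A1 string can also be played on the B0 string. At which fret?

19

A1 at fret 9 is A1 + 9 semitones = F#2.
The open B0 string is 10 semitones below the open A1, so the same pitch on the B0 string lies at fret 9 + 10 = 19.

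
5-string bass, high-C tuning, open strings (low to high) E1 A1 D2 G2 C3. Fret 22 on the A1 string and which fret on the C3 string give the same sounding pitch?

A1 at fret 22 is A1 + 22 semitones = G3.
The open C3 string is 15 semitones above the open A1, so the same pitch on the C3 string lies at fret 22 − 15 = 7.

7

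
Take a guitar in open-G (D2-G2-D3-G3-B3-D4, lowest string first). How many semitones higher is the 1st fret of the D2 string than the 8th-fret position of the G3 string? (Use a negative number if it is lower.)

D2 at fret 1 → D#2 (MIDI 39); G3 at fret 8 → D#4 (MIDI 63).
39 − 63 = -24, so the two pitches are 24 semitones apart.

-24 semitones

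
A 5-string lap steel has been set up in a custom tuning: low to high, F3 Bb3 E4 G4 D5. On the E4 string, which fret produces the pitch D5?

10

D5 is 10 semitones above the open E4 (E–F–Gb–G–…–C–Db–D), so it sits at fret 10.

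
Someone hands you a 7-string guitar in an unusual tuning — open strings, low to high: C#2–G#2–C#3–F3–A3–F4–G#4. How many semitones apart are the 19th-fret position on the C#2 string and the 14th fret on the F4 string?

23 semitones

C#2 at fret 19 → G#3 (MIDI 56); F4 at fret 14 → G5 (MIDI 79).
56 − 79 = -23, so the two pitches are 23 semitones apart, with G5 the higher.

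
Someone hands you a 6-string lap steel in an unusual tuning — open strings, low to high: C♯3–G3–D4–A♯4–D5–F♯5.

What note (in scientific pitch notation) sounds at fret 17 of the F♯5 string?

F♯5 is MIDI 78. Adding 17 gives 95, which is B6.

B6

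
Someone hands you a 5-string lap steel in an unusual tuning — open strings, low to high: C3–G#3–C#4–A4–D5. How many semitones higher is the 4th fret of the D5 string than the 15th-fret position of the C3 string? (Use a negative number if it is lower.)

D5 at fret 4 → F#5 (MIDI 78); C3 at fret 15 → D#4 (MIDI 63).
78 − 63 = 15, so the two pitches are 15 semitones apart.

15 semitones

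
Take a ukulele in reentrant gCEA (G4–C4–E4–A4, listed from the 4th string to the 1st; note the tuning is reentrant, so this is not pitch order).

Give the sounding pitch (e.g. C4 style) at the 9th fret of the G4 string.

E5

G4 is MIDI 67. Adding 9 gives 76, which is E5.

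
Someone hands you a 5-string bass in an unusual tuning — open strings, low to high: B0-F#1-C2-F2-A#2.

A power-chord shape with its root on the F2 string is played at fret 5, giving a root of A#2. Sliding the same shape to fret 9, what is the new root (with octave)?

D3

Moving from fret 5 to fret 9 shifts the root by 4 semitones.
A#2 up 4 semitones is D3.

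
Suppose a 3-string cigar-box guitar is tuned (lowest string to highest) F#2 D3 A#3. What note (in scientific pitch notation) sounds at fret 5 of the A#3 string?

Each fret is one semitone, so A#3 + 5 = D#4.
(Equivalently spelled Eb4.)

D#4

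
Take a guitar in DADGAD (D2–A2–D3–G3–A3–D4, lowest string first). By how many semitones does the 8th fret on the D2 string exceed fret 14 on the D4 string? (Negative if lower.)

D2 at fret 8 → A#2 (MIDI 46); D4 at fret 14 → E5 (MIDI 76).
46 − 76 = -30, so the two pitches are 30 semitones apart.

-30 semitones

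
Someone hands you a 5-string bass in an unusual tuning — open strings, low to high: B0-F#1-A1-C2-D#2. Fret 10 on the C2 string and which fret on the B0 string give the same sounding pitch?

C2 at fret 10 is C2 + 10 semitones = A#2.
The open B0 string is 13 semitones below the open C2, so the same pitch on the B0 string lies at fret 10 + 13 = 23.

23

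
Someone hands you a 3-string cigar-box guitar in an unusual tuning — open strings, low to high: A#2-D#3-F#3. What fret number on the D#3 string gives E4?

E4 is 13 semitones above the open D#3 (D#–E–F–F#–…–D–D#–E), so it sits at fret 13.

13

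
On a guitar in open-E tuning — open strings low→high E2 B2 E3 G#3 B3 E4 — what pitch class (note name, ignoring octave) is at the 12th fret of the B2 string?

B2 is MIDI 47. Adding 12 gives 59; 59 mod 12 = 11, i.e. B.

B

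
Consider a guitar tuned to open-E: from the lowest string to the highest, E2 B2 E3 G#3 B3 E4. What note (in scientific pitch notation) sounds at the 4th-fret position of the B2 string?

B2 is MIDI 47. Adding 4 gives 51, which is D#3.
(Equivalently spelled Eb3.)

D#3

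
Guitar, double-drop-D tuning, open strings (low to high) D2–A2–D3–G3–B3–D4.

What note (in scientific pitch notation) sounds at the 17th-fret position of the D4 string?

Each fret is one semitone, so D4 + 17 = G5.

G5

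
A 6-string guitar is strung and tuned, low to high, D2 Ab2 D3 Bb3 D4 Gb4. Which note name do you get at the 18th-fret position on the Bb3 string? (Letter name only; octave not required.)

E

Each fret is one semitone, so Bb3 + 18 = E.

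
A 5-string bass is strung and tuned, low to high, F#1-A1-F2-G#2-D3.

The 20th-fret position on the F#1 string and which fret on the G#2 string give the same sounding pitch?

F#1 at fret 20 is F#1 + 20 semitones = D3.
The open G#2 string is 14 semitones above the open F#1, so the same pitch on the G#2 string lies at fret 20 − 14 = 6.

6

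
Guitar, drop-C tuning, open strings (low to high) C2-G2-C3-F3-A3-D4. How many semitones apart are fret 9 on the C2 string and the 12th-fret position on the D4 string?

C2 at fret 9 → A2 (MIDI 45); D4 at fret 12 → D5 (MIDI 74).
45 − 74 = -29, so the two pitches are 29 semitones apart, with D5 the higher.

29 semitones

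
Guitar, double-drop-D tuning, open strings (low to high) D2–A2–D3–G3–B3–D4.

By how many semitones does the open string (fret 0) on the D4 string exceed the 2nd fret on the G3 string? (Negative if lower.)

5 semitones

D4 at fret 0 → D4 (MIDI 62); G3 at fret 2 → A3 (MIDI 57).
62 − 57 = 5, so the two pitches are 5 semitones apart.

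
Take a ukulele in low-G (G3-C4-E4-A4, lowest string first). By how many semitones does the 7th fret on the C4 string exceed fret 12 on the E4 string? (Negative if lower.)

-9 semitones

C4 at fret 7 → G4 (MIDI 67); E4 at fret 12 → E5 (MIDI 76).
67 − 76 = -9, so the two pitches are 9 semitones apart.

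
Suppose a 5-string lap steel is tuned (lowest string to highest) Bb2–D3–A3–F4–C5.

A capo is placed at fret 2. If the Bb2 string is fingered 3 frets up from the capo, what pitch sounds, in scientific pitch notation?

The capo raises the open Bb2 by 2 semitones to C3; fretting 3 more gives Bb2 + 2 + 3 = Bb2 + 5 semitones = Eb3.

Eb3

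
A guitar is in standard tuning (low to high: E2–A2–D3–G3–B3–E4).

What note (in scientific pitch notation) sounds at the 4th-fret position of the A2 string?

The open A2 string plus 4 semitones: A–A#–B–C–C#.
The walk passes from B into C once, so the octave number goes from 2 to 3.
(Equivalently spelled Db3.)

C#3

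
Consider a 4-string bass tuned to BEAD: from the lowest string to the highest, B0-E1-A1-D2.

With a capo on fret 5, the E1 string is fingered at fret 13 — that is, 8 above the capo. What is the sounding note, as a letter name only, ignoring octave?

The capo raises the open E1 by 5 semitones to A1; fretting 8 more gives E1 + 5 + 8 = E1 + 13 semitones, landing on F.

F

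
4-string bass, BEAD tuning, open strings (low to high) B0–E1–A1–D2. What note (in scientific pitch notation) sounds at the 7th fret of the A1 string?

Each fret is one semitone, so A1 + 7 = E2.

E2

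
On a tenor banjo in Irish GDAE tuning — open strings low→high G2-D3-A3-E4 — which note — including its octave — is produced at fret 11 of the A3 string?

Each fret is one semitone, so A3 + 11 = G#4.
(Equivalently spelled Ab4.)

G#4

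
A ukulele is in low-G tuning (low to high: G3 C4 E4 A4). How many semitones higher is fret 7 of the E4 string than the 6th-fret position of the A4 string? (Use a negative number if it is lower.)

-4 semitones

E4 at fret 7 → B4 (MIDI 71); A4 at fret 6 → D#5 (MIDI 75).
71 − 75 = -4, so the two pitches are 4 semitones apart.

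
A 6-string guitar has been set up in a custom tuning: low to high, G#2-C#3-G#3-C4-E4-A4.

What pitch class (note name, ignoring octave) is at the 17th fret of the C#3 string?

F#

Each fret is one semitone, so C#3 + 17 = F#.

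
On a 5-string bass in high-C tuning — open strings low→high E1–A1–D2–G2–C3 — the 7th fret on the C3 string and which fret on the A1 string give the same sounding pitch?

C3 at fret 7 is C3 + 7 semitones = G3.
The open A1 string is 15 semitones below the open C3, so the same pitch on the A1 string lies at fret 7 + 15 = 22.

22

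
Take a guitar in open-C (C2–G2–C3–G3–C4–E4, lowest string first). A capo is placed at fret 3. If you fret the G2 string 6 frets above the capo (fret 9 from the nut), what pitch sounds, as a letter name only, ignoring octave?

The capo raises the open G2 by 3 semitones to A♯2; fretting 6 more gives G2 + 3 + 6 = G2 + 9 semitones, landing on E.

E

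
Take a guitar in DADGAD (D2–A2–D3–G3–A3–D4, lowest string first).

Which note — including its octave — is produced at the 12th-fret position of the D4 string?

D5

The open D4 string plus 12 semitones: D–D#–E–F–…–C–C#–D.
The walk passes from B into C once, so the octave number goes from 4 to 5.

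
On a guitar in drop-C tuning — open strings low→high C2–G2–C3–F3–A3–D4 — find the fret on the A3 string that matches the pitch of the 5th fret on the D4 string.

10

Fret 5 on D4 is MIDI 62 + 5 = 67 (G4). On the A3 string (open MIDI 57), that pitch is 67 − 57 = fret 10.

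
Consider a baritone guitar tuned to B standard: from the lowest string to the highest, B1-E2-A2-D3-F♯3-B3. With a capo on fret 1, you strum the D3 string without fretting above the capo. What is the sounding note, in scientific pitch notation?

D♯3

The capo raises the open D3 by 1 semitone to D♯3; fretting 0 more gives D3 + 1 + 0 = D3 + 1 semitone = D♯3.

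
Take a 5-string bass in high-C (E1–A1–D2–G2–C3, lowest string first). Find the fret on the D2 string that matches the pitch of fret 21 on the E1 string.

Fret 21 on E1 is MIDI 28 + 21 = 49 (C#3). On the D2 string (open MIDI 38), that pitch is 49 − 38 = fret 11.

11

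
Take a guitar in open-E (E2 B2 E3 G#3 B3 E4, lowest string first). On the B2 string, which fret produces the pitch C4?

C4 is 13 semitones above the open B2 (B–C–C#–D–…–A#–B–C), so it sits at fret 13.

13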